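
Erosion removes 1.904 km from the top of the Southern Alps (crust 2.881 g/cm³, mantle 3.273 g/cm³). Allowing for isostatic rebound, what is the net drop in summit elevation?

0.228 km

Rebound u = e ρ_c/ρ_m = 1.904 km × 2.881/3.273 = 1.676 km.
Net surface drop = e − u = 1.904 km − 1.676 km = e (ρ_m − ρ_c)/ρ_m = 0.228 km.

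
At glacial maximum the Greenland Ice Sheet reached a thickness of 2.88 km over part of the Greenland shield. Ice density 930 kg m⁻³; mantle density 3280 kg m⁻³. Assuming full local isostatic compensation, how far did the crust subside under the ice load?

0.817 km

Isostatic balance requires: the ice load ρ_ice t is balanced by mantle displaced below, ρ_m s.
s = t ρ_ice / ρ_m = 2.88 km × 930/3280 = 0.817 km.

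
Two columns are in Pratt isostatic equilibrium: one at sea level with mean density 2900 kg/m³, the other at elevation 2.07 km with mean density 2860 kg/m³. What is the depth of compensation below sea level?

148 km

ρ_ref D = ρ (D + h) → D (ρ_ref − ρ) = ρ h.
D = ρ h/(ρ_ref − ρ) = 2860 × 2.07 km/(2900 − 2860) = 148 km.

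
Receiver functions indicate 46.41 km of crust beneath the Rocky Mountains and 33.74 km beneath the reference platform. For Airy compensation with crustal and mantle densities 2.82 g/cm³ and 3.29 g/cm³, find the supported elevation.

Excess crust Δ = 46.41 km − 33.74 km = 12.67 km, split between elevation h and root r with h + r = Δ.
Airy balance ρ_c h = (ρ_m − ρ_c) r gives r = h ρ_c/(ρ_m − ρ_c), so h (1 + ρ_c/(ρ_m − ρ_c)) = Δ, i.e. h = Δ (ρ_m − ρ_c)/ρ_m.
h = 12.67 km × 0.47/3.29 = 1.81 km.

1.81 km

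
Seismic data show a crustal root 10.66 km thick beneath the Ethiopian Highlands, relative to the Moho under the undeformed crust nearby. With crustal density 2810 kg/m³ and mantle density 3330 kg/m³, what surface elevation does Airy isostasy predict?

1.97 km

For local isostatic compensation: ρ_c h = (ρ_m − ρ_c) r.
h = r (ρ_m − ρ_c) / ρ_c = 10.66 km × (3330 − 2810) / 2810 = 1.97 km.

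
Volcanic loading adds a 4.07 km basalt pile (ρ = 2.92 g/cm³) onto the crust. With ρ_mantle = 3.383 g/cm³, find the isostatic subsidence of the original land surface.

3.51 km

Subaerial loading: s = t ρ_load / ρ_m.
s = 4.07 km × 2.92/3.383 = 3.51 km.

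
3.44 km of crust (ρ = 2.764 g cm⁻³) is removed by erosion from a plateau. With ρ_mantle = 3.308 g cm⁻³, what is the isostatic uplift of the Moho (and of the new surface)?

Unloading: uplift u = e ρ_c/ρ_m = 3.44 km × 2.764/3.308 = 2.87 km.

2.87 km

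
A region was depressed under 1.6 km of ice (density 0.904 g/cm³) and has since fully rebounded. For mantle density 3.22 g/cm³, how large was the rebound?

Removing the load lets mantle flow back in; uplift u satisfies ρ_ice t = ρ_m u.
u = t ρ_ice/ρ_m = 1.6 km × 0.904/3.22 = 0.449 km.

0.449 km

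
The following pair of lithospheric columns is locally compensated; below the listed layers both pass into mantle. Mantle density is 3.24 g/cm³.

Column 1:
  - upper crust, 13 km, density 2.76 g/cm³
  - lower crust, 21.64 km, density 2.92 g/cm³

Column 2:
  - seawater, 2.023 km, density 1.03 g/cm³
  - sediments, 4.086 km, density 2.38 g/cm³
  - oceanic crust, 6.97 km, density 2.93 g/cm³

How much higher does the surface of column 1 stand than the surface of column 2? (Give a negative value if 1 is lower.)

0.932 km

For any compensation level in the mantle, the mantle terms cancel and isostasy reduces to e = (Σt_1 − Σt_2) − (Σ(ρt)_1 − Σ(ρt)_2) / ρ_m.
Σt_1 = 34.64 km; Σt_2 = 13.079 km; Σ(ρt)_1 = 99.0688; Σ(ρt)_2 = 32.23047 (in km·g/cm³).
e = (34.64 − 13.079) − (99.0688 − 32.23047) / 3.24 = 0.932 km.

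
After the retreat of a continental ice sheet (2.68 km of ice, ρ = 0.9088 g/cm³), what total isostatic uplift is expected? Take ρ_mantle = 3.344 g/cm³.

Removing the load lets mantle flow back in; uplift u satisfies ρ_ice t = ρ_m u.
u = t ρ_ice/ρ_m = 2.68 km × 0.9088/3.344 = 0.728 km.

0.728 km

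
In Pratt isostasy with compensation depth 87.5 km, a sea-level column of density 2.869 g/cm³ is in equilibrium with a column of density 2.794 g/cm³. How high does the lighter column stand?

ρ_ref D = ρ (D + h) → h = D (ρ_ref − ρ)/ρ.
h = 87.5 km × (2.869 − 2.794)/2.794 = 2.35 km.

2.35 km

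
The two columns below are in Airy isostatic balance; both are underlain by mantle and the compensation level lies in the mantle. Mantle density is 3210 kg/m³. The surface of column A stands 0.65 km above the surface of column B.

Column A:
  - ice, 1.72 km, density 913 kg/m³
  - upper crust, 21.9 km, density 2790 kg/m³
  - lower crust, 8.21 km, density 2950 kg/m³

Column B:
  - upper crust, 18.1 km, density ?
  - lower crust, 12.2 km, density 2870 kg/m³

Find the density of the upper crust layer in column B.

Take the compensation level at the base of the deeper column (depth z_c below the surface of column A) and equate Σ ρ_i t_i down to z_c; mantle fills any gap and the z_c terms cancel.
Column A: 1.72×913 + 21.9×2790 + 8.21×2950 + (z_c − 31.83)×3210
Column B: 0.65×0 + 18.1×ρ + 12.2×2870 + (z_c − 0.65 − 30.3)×3210
The z_c×3210 term appears on both sides and cancels. Collect the known terms of each column as K = Σ(ρt)_known − 3210 × (depth of known layers): K_A = 86890.86 − 3210×31.83 = −15283.44; K_B = 35014 − 3210×(0.65 + 30.3) = −64335.5.
Balance: K_A = K_B + 18.1×ρ, so ρ = (K_A − K_B)/18.1 = 49052.1/18.1 = 2710 kg/m³.

2710 kg/m³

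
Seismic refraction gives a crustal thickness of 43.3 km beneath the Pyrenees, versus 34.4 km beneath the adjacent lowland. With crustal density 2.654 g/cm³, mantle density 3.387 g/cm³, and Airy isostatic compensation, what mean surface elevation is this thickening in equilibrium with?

1.93 km

Excess crust Δ = 43.3 km − 34.4 km = 8.9 km, split between elevation h and root r with h + r = Δ.
Airy balance ρ_c h = (ρ_m − ρ_c) r gives r = h ρ_c/(ρ_m − ρ_c), so h (1 + ρ_c/(ρ_m − ρ_c)) = Δ, i.e. h = Δ (ρ_m − ρ_c)/ρ_m.
h = 8.9 km × 0.733/3.387 = 1.93 km.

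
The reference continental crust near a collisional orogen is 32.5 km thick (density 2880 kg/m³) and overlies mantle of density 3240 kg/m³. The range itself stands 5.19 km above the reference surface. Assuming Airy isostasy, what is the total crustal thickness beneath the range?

79.2 km

Root depth r = h ρ_c / (ρ_m − ρ_c) = 5.19 km × 2880 / 360 = 41.52 km.
Total thickness = T + h + r = 32.5 km + 5.19 km + 41.52 km = 79.2 km.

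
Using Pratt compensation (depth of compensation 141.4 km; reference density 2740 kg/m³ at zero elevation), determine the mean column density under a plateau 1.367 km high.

2710 kg/m³

Pratt balance: ρ_ref D = ρ (D + h).
ρ = ρ_ref D/(D + h) = 2740 × 141.4 km/(141.4 km + 1.367 km) = 2710 kg/m³.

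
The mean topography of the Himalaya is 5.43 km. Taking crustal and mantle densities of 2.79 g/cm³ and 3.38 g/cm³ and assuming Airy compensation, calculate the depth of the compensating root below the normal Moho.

25.7 km

Isostatic balance requires: the weight of the topography is balanced by the buoyancy of the root, ρ_c h = (ρ_m − ρ_c) r.
r = h · ρ_c / (ρ_m − ρ_c) = 5.43 km × 2.79 / (3.38 − 2.79) = 25.7 km.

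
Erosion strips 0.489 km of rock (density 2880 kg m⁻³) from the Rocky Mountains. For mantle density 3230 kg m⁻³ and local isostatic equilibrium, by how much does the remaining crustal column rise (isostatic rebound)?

0.436 km

Unloading: uplift u = e ρ_c/ρ_m = 0.489 km × 2880/3230 = 0.436 km.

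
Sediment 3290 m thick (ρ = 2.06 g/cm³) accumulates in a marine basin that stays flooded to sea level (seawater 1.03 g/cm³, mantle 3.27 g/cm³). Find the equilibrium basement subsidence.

1510 m

Submarine loading: the sediment displaces seawater, and the subsidence is in turn flooded, so s (ρ_m − ρ_w) = t (ρ_sed − ρ_w).
s = 3290 m × (2.06 − 1.03) / (3.27 − 1.03) = 1510 m.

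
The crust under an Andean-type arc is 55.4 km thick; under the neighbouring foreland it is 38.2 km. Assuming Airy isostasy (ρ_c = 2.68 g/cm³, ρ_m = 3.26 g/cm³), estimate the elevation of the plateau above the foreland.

3.06 km

Excess crust Δ = 55.4 km − 38.2 km = 17.2 km, split between elevation h and root r with h + r = Δ.
Airy balance ρ_c h = (ρ_m − ρ_c) r gives r = h ρ_c/(ρ_m − ρ_c), so h (1 + ρ_c/(ρ_m − ρ_c)) = Δ, i.e. h = Δ (ρ_m − ρ_c)/ρ_m.
h = 17.2 km × 0.58/3.26 = 3.06 km.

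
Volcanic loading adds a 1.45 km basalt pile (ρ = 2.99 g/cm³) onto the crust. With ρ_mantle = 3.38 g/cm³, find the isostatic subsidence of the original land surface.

1.28 km

Subaerial loading: s = t ρ_load / ρ_m.
s = 1.45 km × 2.99/3.38 = 1.28 km.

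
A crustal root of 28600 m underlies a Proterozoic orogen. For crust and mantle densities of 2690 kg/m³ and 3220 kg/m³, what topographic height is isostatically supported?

5630 m

Equating mass per unit area of the two columns: ρ_c h = (ρ_m − ρ_c) r.
h = r (ρ_m − ρ_c) / ρ_c = 28600 m × (3220 − 2690) / 2690 = 5630 m.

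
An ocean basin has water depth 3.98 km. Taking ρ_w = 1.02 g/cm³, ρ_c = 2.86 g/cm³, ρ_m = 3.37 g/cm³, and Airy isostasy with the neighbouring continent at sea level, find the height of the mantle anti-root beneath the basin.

Equating mass per unit area of the two columns: replacing crust with seawater at the top is compensated by replacing crust with mantle at the base: d (ρ_c − ρ_w) = a (ρ_m − ρ_c).
a = d (ρ_c − ρ_w)/(ρ_m − ρ_c) = 3.98 km × 1.84/0.51 = 14.4 km.

14.4 km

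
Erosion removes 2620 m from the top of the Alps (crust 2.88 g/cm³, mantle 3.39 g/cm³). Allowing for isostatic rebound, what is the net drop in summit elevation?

394 m

Rebound u = e ρ_c/ρ_m = 2620 m × 2.88/3.39 = 2226 m.
Net surface drop = e − u = 2620 m − 2226 m = e (ρ_m − ρ_c)/ρ_m = 394 m.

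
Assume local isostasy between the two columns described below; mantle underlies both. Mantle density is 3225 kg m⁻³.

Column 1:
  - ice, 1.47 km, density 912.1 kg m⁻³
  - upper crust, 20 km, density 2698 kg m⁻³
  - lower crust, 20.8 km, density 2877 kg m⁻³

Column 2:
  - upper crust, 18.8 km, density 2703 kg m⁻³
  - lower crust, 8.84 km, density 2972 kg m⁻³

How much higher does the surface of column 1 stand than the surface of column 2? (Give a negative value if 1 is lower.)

For any compensation level in the mantle, the mantle terms cancel and isostasy reduces to e = (Σt_1 − Σt_2) − (Σ(ρt)_1 − Σ(ρt)_2) / ρ_m.
Σt_1 = 42.27 km; Σt_2 = 27.64 km; Σ(ρt)_1 = 115142.387; Σ(ρt)_2 = 77088.88 (in km·kg m⁻³).
e = (42.27 − 27.64) − (115142.387 − 77088.88) / 3225 = 2.83 km.

2.83 km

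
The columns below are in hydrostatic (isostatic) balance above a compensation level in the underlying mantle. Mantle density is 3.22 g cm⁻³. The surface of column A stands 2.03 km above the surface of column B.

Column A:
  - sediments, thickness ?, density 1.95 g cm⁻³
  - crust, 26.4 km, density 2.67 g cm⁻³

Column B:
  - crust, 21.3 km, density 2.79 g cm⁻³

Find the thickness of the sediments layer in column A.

Take the compensation level at the base of the deeper column (depth z_c below the surface of column A) and equate Σ ρ_i t_i down to z_c; mantle fills any gap and the z_c terms cancel.
Column A: x×1.95 + 26.4×2.67 + (z_c − 26.4 − x)×3.22
Column B: 2.03×0 + 21.3×2.79 + (z_c − 2.03 − 21.3)×3.22
The z_c×3.22 term appears on both sides and cancels. Collect the known terms of each column as K = Σ(ρt)_known − 3.22 × (depth of known layers): K_A = 70.488 − 3.22×26.4 = −14.52; K_B = 59.427 − 3.22×(2.03 + 21.3) = −15.6956.
Balance: K_A − x×(3.22 − 1.95) = K_B, so x = (K_A − K_B)/(3.22 − 1.95) = 1.1756/1.27 = 0.926 km.

0.926 km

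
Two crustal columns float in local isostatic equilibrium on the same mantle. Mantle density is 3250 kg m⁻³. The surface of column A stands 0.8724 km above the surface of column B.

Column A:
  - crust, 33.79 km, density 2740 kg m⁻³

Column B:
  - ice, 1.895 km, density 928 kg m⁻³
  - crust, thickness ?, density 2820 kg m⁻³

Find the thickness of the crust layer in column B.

Take the compensation level at the base of the deeper column (depth z_c below the surface of column A) and equate Σ ρ_i t_i down to z_c; mantle fills any gap and the z_c terms cancel.
Column A: 33.79×2740 + (z_c − 33.79)×3250
Column B: 0.8724×0 + 1.895×928 + x×2820 + (z_c − 0.8724 − 1.895 − x)×3250
The z_c×3250 term appears on both sides and cancels. Collect the known terms of each column as K = Σ(ρt)_known − 3250 × (depth of known layers): K_A = 92584.6 − 3250×33.79 = −17232.9; K_B = 1758.56 − 3250×(0.8724 + 1.895) = −7235.49.
Balance: K_A = K_B − x×(3250 − 2820), so x = (K_B − K_A)/(3250 − 2820) = 9997.41/430 = 23.2 km.

23.2 km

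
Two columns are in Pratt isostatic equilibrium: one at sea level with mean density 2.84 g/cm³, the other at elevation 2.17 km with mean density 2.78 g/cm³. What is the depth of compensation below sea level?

101 km

ρ_ref D = ρ (D + h) → D (ρ_ref − ρ) = ρ h.
D = ρ h/(ρ_ref − ρ) = 2.78 × 2.17 km/(2.84 − 2.78) = 101 km.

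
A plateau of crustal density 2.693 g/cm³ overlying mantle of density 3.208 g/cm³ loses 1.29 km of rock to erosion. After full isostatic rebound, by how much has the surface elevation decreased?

Rebound u = e ρ_c/ρ_m = 1.29 km × 2.693/3.208 = 1.083 km.
Net surface drop = e − u = 1.29 km − 1.083 km = e (ρ_m − ρ_c)/ρ_m = 0.207 km.

0.207 km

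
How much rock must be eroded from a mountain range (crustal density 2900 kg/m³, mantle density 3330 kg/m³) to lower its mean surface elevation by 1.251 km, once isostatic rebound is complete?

Net drop Δ = e − u = e − e ρ_c/ρ_m = e (ρ_m − ρ_c)/ρ_m.
e = Δ ρ_m/(ρ_m − ρ_c) = 1.251 km × 3330/430 = 9.69 km.

9.69 km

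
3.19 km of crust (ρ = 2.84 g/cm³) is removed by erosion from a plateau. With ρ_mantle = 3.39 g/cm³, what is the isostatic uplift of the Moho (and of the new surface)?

Unloading: uplift u = e ρ_c/ρ_m = 3.19 km × 2.84/3.39 = 2.67 km.

2.67 km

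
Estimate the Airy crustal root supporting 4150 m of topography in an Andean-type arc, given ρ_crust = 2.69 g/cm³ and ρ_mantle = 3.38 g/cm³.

16200 m

In Airy isostatic equilibrium: the weight of the topography is balanced by the buoyancy of the root, ρ_c h = (ρ_m − ρ_c) r.
r = h · ρ_c / (ρ_m − ρ_c) = 4150 m × 2.69 / (3.38 − 2.69) = 16200 m.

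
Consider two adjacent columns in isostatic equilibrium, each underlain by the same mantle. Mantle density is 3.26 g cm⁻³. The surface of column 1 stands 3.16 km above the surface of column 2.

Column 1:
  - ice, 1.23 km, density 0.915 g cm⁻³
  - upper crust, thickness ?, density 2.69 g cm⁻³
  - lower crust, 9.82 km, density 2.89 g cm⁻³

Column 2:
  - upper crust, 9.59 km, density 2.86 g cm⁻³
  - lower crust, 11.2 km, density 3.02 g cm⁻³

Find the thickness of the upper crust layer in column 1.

Take the compensation level at the base of the deeper column (depth z_c below the surface of column 1) and equate Σ ρ_i t_i down to z_c; mantle fills any gap and the z_c terms cancel.
Column 1: 1.23×0.915 + x×2.69 + 9.82×2.89 + (z_c − 11.05 − x)×3.26
Column 2: 3.16×0 + 9.59×2.86 + 11.2×3.02 + (z_c − 3.16 − 20.79)×3.26
The z_c×3.26 term appears on both sides and cancels. Collect the known terms of each column as K = Σ(ρt)_known − 3.26 × (depth of known layers): K_1 = 29.50525 − 3.26×11.05 = −6.51775; K_2 = 61.2514 − 3.26×(3.16 + 20.79) = −16.8256.
Balance: K_1 − x×(3.26 − 2.69) = K_2, so x = (K_1 − K_2)/(3.26 − 2.69) = 10.3079/0.57 = 18.1 km.

18.1 km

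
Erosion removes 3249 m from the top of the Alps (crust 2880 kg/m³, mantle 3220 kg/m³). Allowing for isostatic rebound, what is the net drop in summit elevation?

Rebound u = e ρ_c/ρ_m = 3249 m × 2880/3220 = 2906 m.
Net surface drop = e − u = 3249 m − 2906 m = e (ρ_m − ρ_c)/ρ_m = 343 m.

343 m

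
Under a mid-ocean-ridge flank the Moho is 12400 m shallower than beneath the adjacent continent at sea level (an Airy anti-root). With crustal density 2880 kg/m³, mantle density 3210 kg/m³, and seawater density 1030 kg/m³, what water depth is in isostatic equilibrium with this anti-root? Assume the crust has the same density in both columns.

Replacing a thickness d of crust by seawater at the top must be balanced by replacing crust with mantle at the base: d (ρ_c − ρ_w) = a (ρ_m − ρ_c).
d = a (ρ_m − ρ_c)/(ρ_c − ρ_w) = 12400 m × 330/1850 = 2210 m.

2210 m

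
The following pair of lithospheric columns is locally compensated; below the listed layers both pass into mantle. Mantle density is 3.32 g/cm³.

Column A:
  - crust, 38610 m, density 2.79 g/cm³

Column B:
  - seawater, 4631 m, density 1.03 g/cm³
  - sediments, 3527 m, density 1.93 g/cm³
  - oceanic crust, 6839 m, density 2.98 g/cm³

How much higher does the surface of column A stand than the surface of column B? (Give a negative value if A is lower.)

792 m

For any compensation level in the mantle, the mantle terms cancel and isostasy reduces to e = (Σt_A − Σt_B) − (Σ(ρt)_A − Σ(ρt)_B) / ρ_m.
Σt_A = 38610 m; Σt_B = 14997 m; Σ(ρt)_A = 107721.9; Σ(ρt)_B = 31957.26 (in m·g/cm³).
e = (38610 − 14997) − (107721.9 − 31957.26) / 3.32 = 792 m.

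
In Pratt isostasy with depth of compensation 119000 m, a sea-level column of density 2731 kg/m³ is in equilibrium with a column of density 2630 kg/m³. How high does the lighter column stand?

4570 m

ρ_ref D = ρ (D + h) → h = D (ρ_ref − ρ)/ρ.
h = 119000 m × (2731 − 2630)/2630 = 4570 m.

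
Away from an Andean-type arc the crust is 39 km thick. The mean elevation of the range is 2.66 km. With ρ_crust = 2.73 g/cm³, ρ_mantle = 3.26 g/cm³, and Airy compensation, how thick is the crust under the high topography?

Root depth r = h ρ_c / (ρ_m − ρ_c) = 2.66 km × 2.73 / 0.53 = 13.7 km.
Total thickness = T + h + r = 39 km + 2.66 km + 13.7 km = 55.4 km.

55.4 km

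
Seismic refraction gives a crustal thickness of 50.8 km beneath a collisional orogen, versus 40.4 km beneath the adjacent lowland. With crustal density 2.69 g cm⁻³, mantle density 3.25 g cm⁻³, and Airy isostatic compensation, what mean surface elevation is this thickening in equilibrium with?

Excess crust Δ = 50.8 km − 40.4 km = 10.4 km, split between elevation h and root r with h + r = Δ.
Airy balance ρ_c h = (ρ_m − ρ_c) r gives r = h ρ_c/(ρ_m − ρ_c), so h (1 + ρ_c/(ρ_m − ρ_c)) = Δ, i.e. h = Δ (ρ_m − ρ_c)/ρ_m.
h = 10.4 km × 0.56/3.25 = 1.79 km.

1.79 km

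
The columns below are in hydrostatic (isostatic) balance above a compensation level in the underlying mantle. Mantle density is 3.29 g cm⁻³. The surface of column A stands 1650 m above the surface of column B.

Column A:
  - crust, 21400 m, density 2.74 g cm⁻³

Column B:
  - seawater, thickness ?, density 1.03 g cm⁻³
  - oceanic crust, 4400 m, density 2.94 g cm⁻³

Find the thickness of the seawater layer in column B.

2120 m

Take the compensation level at the base of the deeper column (depth z_c below the surface of column A) and equate Σ ρ_i t_i down to z_c; mantle fills any gap and the z_c terms cancel.
Column A: 21400×2.74 + (z_c − 21400)×3.29
Column B: 1650×0 + x×1.03 + 4400×2.94 + (z_c − 1650 − 4400 − x)×3.29
The z_c×3.29 term appears on both sides and cancels. Collect the known terms of each column as K = Σ(ρt)_known − 3.29 × (depth of known layers): K_A = 58636 − 3.29×21400 = −11770; K_B = 12936 − 3.29×(1650 + 4400) = −6968.5.
Balance: K_A = K_B − x×(3.29 − 1.03), so x = (K_B − K_A)/(3.29 − 1.03) = 4801.5/2.26 = 2120 m.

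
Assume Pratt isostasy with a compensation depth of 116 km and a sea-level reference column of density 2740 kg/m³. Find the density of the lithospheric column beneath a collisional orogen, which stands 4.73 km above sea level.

Pratt balance: ρ_ref D = ρ (D + h).
ρ = ρ_ref D/(D + h) = 2740 × 116 km/(116 km + 4.73 km) = 2630 kg/m³.

2630 kg/m³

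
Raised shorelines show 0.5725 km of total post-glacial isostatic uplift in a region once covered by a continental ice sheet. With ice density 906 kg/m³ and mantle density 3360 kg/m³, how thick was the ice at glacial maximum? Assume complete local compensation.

u = t ρ_ice/ρ_m → t = u ρ_m/ρ_ice = 0.5725 km × 3360/906 = 2.12 km.

2.12 km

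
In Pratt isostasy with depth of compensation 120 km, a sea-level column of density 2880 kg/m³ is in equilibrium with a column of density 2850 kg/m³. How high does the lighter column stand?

ρ_ref D = ρ (D + h) → h = D (ρ_ref − ρ)/ρ.
h = 120 km × (2880 − 2850)/2850 = 1.26 km.

1.26 km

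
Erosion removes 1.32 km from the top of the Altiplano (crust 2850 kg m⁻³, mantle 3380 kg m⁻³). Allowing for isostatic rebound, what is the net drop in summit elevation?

Rebound u = e ρ_c/ρ_m = 1.32 km × 2850/3380 = 1.113 km.
Net surface drop = e − u = 1.32 km − 1.113 km = e (ρ_m − ρ_c)/ρ_m = 0.207 km.

0.207 km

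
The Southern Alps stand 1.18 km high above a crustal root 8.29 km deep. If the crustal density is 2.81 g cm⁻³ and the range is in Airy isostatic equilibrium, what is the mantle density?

Airy balance: ρ_c h = (ρ_m − ρ_c) r → ρ_m = ρ_c (1 + h/r).
ρ_m = 2.81 × (1 + 1.18 km/8.29 km) = 3.21 g cm⁻³.

3.21 g cm⁻³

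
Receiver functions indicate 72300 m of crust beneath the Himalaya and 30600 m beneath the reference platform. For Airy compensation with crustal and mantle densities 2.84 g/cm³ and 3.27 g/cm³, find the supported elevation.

Excess crust Δ = 72300 m − 30600 m = 41700 m, split between elevation h and root r with h + r = Δ.
Airy balance ρ_c h = (ρ_m − ρ_c) r gives r = h ρ_c/(ρ_m − ρ_c), so h (1 + ρ_c/(ρ_m − ρ_c)) = Δ, i.e. h = Δ (ρ_m − ρ_c)/ρ_m.
h = 41700 m × 0.43/3.27 = 5480 m.

5480 m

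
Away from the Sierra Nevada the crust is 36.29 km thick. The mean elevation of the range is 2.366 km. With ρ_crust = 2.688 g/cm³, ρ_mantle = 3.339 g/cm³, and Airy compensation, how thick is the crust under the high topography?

48.4 km

Root depth r = h ρ_c / (ρ_m − ρ_c) = 2.366 km × 2.688 / 0.651 = 9.769 km.
Total thickness = T + h + r = 36.29 km + 2.366 km + 9.769 km = 48.4 km.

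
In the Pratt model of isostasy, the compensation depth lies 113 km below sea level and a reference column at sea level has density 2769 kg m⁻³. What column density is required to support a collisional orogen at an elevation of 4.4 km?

Pratt balance: ρ_ref D = ρ (D + h).
ρ = ρ_ref D/(D + h) = 2769 × 113 km/(113 km + 4.4 km) = 2670 kg m⁻³.

2670 kg m⁻³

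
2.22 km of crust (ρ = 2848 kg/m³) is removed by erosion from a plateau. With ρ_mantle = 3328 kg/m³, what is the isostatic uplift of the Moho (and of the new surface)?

1.9 km

Unloading: uplift u = e ρ_c/ρ_m = 2.22 km × 2848/3328 = 1.9 km.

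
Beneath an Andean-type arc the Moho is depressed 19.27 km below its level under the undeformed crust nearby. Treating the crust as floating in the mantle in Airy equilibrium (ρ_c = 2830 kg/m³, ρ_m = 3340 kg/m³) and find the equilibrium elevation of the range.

Balancing pressure at the compensation depth: ρ_c h = (ρ_m − ρ_c) r.
h = r (ρ_m − ρ_c) / ρ_c = 19.27 km × (3340 − 2830) / 2830 = 3.47 km.

3.47 km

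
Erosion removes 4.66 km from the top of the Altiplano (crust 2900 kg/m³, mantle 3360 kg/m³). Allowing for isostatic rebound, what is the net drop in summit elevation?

0.638 km

Rebound u = e ρ_c/ρ_m = 4.66 km × 2900/3360 = 4.022 km.
Net surface drop = e − u = 4.66 km − 4.022 km = e (ρ_m − ρ_c)/ρ_m = 0.638 km.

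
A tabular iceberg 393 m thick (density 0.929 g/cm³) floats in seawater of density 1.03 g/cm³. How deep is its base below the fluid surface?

Draft d = t ρ_obj/ρ_fluid = 393 m × 0.929/1.03 = 354 m.

354 m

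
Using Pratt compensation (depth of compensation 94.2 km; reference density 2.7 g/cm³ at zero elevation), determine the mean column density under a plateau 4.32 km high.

Pratt balance: ρ_ref D = ρ (D + h).
ρ = ρ_ref D/(D + h) = 2.7 × 94.2 km/(94.2 km + 4.32 km) = 2.58 g/cm³.

2.58 g/cm³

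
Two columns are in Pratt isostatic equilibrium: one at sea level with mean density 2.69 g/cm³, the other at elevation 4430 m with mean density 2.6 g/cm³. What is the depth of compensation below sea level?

128000 m

ρ_ref D = ρ (D + h) → D (ρ_ref − ρ) = ρ h.
D = ρ h/(ρ_ref − ρ) = 2.6 × 4430 m/(2.69 − 2.6) = 128000 m.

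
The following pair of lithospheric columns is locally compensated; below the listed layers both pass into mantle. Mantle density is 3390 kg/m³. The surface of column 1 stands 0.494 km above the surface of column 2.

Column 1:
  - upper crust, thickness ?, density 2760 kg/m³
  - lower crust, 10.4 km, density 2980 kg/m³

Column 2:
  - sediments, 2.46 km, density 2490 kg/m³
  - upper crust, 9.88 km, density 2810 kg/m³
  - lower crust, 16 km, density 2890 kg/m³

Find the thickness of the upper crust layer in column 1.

Take the compensation level at the base of the deeper column (depth z_c below the surface of column 1) and equate Σ ρ_i t_i down to z_c; mantle fills any gap and the z_c terms cancel.
Column 1: x×2760 + 10.4×2980 + (z_c − 10.4 − x)×3390
Column 2: 0.494×0 + 2.46×2490 + 9.88×2810 + 16×2890 + (z_c − 0.494 − 28.34)×3390
The z_c×3390 term appears on both sides and cancels. Collect the known terms of each column as K = Σ(ρt)_known − 3390 × (depth of known layers): K_1 = 30992 − 3390×10.4 = −4264; K_2 = 80128.2 − 3390×(0.494 + 28.34) = −17619.06.
Balance: K_1 − x×(3390 − 2760) = K_2, so x = (K_1 − K_2)/(3390 − 2760) = 13355.1/630 = 21.2 km.

21.2 km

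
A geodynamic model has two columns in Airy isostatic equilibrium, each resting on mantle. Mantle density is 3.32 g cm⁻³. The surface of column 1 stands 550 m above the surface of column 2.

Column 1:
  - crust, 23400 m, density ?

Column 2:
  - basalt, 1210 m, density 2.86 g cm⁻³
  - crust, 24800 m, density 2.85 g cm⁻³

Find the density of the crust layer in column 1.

Take the compensation level at the base of the deeper column (depth z_c below the surface of column 1) and equate Σ ρ_i t_i down to z_c; mantle fills any gap and the z_c terms cancel.
Column 1: 23400×ρ + (z_c − 23400)×3.32
Column 2: 550×0 + 1210×2.86 + 24800×2.85 + (z_c − 550 − 26010)×3.32
The z_c×3.32 term appears on both sides and cancels. Collect the known terms of each column as K = Σ(ρt)_known − 3.32 × (depth of known layers): K_1 = 0 − 3.32×23400 = −77688; K_2 = 74140.6 − 3.32×(550 + 26010) = −14038.6.
Balance: K_1 + 23400×ρ = K_2, so ρ = (K_2 − K_1)/23400 = 63649.4/23400 = 2.72 g cm⁻³.

2.72 g cm⁻³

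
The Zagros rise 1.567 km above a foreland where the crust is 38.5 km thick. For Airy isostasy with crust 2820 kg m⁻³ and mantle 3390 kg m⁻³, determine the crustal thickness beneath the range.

Root depth r = h ρ_c / (ρ_m − ρ_c) = 1.567 km × 2820 / 570 = 7.753 km.
Total thickness = T + h + r = 38.5 km + 1.567 km + 7.753 km = 47.8 km.

47.8 km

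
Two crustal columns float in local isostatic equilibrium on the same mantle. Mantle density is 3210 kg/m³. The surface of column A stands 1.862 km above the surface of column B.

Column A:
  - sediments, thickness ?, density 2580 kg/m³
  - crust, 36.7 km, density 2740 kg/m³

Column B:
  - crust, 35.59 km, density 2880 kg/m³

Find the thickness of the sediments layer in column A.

Take the compensation level at the base of the deeper column (depth z_c below the surface of column A) and equate Σ ρ_i t_i down to z_c; mantle fills any gap and the z_c terms cancel.
Column A: x×2580 + 36.7×2740 + (z_c − 36.7 − x)×3210
Column B: 1.862×0 + 35.59×2880 + (z_c − 1.862 − 35.59)×3210
The z_c×3210 term appears on both sides and cancels. Collect the known terms of each column as K = Σ(ρt)_known − 3210 × (depth of known layers): K_A = 100558 − 3210×36.7 = −17249; K_B = 102499.2 − 3210×(1.862 + 35.59) = −17721.72.
Balance: K_A − x×(3210 − 2580) = K_B, so x = (K_A − K_B)/(3210 − 2580) = 472.72/630 = 0.75 km.

0.75 km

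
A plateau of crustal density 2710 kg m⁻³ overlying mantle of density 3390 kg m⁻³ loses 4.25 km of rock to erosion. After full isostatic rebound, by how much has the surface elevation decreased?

0.853 km

Rebound u = e ρ_c/ρ_m = 4.25 km × 2710/3390 = 3.397 km.
Net surface drop = e − u = 4.25 km − 3.397 km = e (ρ_m − ρ_c)/ρ_m = 0.853 km.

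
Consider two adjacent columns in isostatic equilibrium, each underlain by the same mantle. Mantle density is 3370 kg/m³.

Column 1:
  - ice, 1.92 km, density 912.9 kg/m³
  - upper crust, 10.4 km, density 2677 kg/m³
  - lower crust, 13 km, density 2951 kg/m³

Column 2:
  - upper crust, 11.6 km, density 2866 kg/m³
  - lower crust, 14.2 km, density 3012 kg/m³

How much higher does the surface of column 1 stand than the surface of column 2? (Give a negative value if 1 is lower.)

For any compensation level in the mantle, the mantle terms cancel and isostasy reduces to e = (Σt_1 − Σt_2) − (Σ(ρt)_1 − Σ(ρt)_2) / ρ_m.
Σt_1 = 25.32 km; Σt_2 = 25.8 km; Σ(ρt)_1 = 67956.568; Σ(ρt)_2 = 76016 (in km·kg/m³).
e = (25.32 − 25.8) − (67956.568 − 76016) / 3370 = 1.91 km.

1.91 km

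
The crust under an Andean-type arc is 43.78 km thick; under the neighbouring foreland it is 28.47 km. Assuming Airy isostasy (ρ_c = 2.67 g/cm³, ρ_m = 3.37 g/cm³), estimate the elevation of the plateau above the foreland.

3.18 km

Excess crust Δ = 43.78 km − 28.47 km = 15.31 km, split between elevation h and root r with h + r = Δ.
Airy balance ρ_c h = (ρ_m − ρ_c) r gives r = h ρ_c/(ρ_m − ρ_c), so h (1 + ρ_c/(ρ_m − ρ_c)) = Δ, i.e. h = Δ (ρ_m − ρ_c)/ρ_m.
h = 15.31 km × 0.7/3.37 = 3.18 km.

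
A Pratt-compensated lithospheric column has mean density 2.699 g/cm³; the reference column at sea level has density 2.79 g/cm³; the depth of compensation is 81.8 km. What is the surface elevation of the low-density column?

ρ_ref D = ρ (D + h) → h = D (ρ_ref − ρ)/ρ.
h = 81.8 km × (2.79 − 2.699)/2.699 = 2.76 km.

2.76 km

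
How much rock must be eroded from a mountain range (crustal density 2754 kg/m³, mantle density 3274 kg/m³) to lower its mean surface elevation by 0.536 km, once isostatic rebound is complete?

Net drop Δ = e − u = e − e ρ_c/ρ_m = e (ρ_m − ρ_c)/ρ_m.
e = Δ ρ_m/(ρ_m − ρ_c) = 0.536 km × 3274/520 = 3.37 km.

3.37 km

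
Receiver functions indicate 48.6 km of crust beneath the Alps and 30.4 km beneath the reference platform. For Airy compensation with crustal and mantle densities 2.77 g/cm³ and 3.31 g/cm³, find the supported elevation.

Excess crust Δ = 48.6 km − 30.4 km = 18.2 km, split between elevation h and root r with h + r = Δ.
Airy balance ρ_c h = (ρ_m − ρ_c) r gives r = h ρ_c/(ρ_m − ρ_c), so h (1 + ρ_c/(ρ_m − ρ_c)) = Δ, i.e. h = Δ (ρ_m − ρ_c)/ρ_m.
h = 18.2 km × 0.54/3.31 = 2.97 km.

2.97 km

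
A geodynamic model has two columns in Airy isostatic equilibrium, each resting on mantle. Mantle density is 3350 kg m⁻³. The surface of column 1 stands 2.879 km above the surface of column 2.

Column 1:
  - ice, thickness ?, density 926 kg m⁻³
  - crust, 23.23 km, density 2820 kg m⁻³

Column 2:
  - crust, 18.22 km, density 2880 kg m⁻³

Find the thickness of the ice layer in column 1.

2.43 km

Take the compensation level at the base of the deeper column (depth z_c below the surface of column 1) and equate Σ ρ_i t_i down to z_c; mantle fills any gap and the z_c terms cancel.
Column 1: x×926 + 23.23×2820 + (z_c − 23.23 − x)×3350
Column 2: 2.879×0 + 18.22×2880 + (z_c − 2.879 − 18.22)×3350
The z_c×3350 term appears on both sides and cancels. Collect the known terms of each column as K = Σ(ρt)_known − 3350 × (depth of known layers): K_1 = 65508.6 − 3350×23.23 = −12311.9; K_2 = 52473.6 − 3350×(2.879 + 18.22) = −18208.05.
Balance: K_1 − x×(3350 − 926) = K_2, so x = (K_1 − K_2)/(3350 − 926) = 5896.15/2424 = 2.43 km.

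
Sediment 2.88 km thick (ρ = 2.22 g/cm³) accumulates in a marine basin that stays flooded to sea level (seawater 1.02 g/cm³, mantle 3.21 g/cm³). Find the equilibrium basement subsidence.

1.58 km

Submarine loading: the sediment displaces seawater, and the subsidence is in turn flooded, so s (ρ_m − ρ_w) = t (ρ_sed − ρ_w).
s = 2.88 km × (2.22 − 1.02) / (3.21 − 1.02) = 1.58 km.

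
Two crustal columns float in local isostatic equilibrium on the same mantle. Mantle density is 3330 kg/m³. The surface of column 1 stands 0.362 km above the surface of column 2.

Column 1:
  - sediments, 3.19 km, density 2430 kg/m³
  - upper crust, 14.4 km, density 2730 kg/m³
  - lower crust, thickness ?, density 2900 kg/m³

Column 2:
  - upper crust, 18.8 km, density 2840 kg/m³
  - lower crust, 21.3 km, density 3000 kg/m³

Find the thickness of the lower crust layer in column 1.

Take the compensation level at the base of the deeper column (depth z_c below the surface of column 1) and equate Σ ρ_i t_i down to z_c; mantle fills any gap and the z_c terms cancel.
Column 1: 3.19×2430 + 14.4×2730 + x×2900 + (z_c − 17.59 − x)×3330
Column 2: 0.362×0 + 18.8×2840 + 21.3×3000 + (z_c − 0.362 − 40.1)×3330
The z_c×3330 term appears on both sides and cancels. Collect the known terms of each column as K = Σ(ρt)_known − 3330 × (depth of known layers): K_1 = 47063.7 − 3330×17.59 = −11511; K_2 = 117292 − 3330×(0.362 + 40.1) = −17446.46.
Balance: K_1 − x×(3330 − 2900) = K_2, so x = (K_1 − K_2)/(3330 − 2900) = 5935.46/430 = 13.8 km.

13.8 km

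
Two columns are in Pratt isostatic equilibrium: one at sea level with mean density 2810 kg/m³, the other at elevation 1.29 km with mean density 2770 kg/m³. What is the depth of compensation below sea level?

ρ_ref D = ρ (D + h) → D (ρ_ref − ρ) = ρ h.
D = ρ h/(ρ_ref − ρ) = 2770 × 1.29 km/(2810 − 2770) = 89.3 km.

89.3 km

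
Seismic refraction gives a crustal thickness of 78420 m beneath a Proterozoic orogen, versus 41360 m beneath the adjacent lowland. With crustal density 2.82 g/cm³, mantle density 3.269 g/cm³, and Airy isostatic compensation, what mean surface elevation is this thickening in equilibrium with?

5090 m

Excess crust Δ = 78420 m − 41360 m = 37060 m, split between elevation h and root r with h + r = Δ.
Airy balance ρ_c h = (ρ_m − ρ_c) r gives r = h ρ_c/(ρ_m − ρ_c), so h (1 + ρ_c/(ρ_m − ρ_c)) = Δ, i.e. h = Δ (ρ_m − ρ_c)/ρ_m.
h = 37060 m × 0.449/3.269 = 5090 m.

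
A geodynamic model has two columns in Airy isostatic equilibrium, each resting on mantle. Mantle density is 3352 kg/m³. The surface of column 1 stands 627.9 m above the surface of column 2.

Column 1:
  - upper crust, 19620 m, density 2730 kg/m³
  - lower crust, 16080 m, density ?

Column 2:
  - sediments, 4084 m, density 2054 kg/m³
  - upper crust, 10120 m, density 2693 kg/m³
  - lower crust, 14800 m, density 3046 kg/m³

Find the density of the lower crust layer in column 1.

Take the compensation level at the base of the deeper column (depth z_c below the surface of column 1) and equate Σ ρ_i t_i down to z_c; mantle fills any gap and the z_c terms cancel.
Column 1: 19620×2730 + 16080×ρ + (z_c − 35700)×3352
Column 2: 627.9×0 + 4084×2054 + 10120×2693 + 14800×3046 + (z_c − 627.9 − 29004)×3352
The z_c×3352 term appears on both sides and cancels. Collect the known terms of each column as K = Σ(ρt)_known − 3352 × (depth of known layers): K_1 = 53562600 − 3352×35700 = −66103800; K_2 = 80722496 − 3352×(627.9 + 29004) = −18603632.8.
Balance: K_1 + 16080×ρ = K_2, so ρ = (K_2 − K_1)/16080 = 47500200/16080 = 2950 kg/m³.

2950 kg/m³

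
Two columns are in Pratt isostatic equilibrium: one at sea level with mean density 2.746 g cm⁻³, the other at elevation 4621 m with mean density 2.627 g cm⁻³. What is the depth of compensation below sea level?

ρ_ref D = ρ (D + h) → D (ρ_ref − ρ) = ρ h.
D = ρ h/(ρ_ref − ρ) = 2.627 × 4621 m/(2.746 − 2.627) = 102000 m.

102000 m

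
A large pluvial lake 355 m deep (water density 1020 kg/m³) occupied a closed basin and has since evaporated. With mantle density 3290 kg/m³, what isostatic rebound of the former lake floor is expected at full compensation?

u = d ρ_w/ρ_m = 355 m × 1020/3290 = 110 m.

110 m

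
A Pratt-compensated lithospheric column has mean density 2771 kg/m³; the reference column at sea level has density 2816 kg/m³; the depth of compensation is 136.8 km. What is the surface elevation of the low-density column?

2.22 km

ρ_ref D = ρ (D + h) → h = D (ρ_ref − ρ)/ρ.
h = 136.8 km × (2816 − 2771)/2771 = 2.22 km.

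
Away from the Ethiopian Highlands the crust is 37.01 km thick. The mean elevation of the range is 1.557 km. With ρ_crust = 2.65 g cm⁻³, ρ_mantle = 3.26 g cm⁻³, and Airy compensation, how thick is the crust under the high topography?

Root depth r = h ρ_c / (ρ_m − ρ_c) = 1.557 km × 2.65 / 0.61 = 6.764 km.
Total thickness = T + h + r = 37.01 km + 1.557 km + 6.764 km = 45.3 km.

45.3 km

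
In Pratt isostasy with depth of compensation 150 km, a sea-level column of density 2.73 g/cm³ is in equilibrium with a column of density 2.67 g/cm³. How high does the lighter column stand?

3.37 km

ρ_ref D = ρ (D + h) → h = D (ρ_ref − ρ)/ρ.
h = 150 km × (2.73 − 2.67)/2.67 = 3.37 km.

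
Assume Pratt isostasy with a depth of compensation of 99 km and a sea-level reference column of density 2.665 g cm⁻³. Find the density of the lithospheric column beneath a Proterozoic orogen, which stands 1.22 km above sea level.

2.63 g cm⁻³

Pratt balance: ρ_ref D = ρ (D + h).
ρ = ρ_ref D/(D + h) = 2.665 × 99 km/(99 km + 1.22 km) = 2.63 g cm⁻³.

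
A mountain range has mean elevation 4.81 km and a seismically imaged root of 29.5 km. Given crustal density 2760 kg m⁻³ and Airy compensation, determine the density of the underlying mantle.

Airy balance: ρ_c h = (ρ_m − ρ_c) r → ρ_m = ρ_c (1 + h/r).
ρ_m = 2760 × (1 + 4.81 km/29.5 km) = 3210 kg m⁻³.

3210 kg m⁻³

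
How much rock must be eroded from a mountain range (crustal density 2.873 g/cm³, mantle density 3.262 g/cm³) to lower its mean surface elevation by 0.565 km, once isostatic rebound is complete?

4.74 km

Net drop Δ = e − u = e − e ρ_c/ρ_m = e (ρ_m − ρ_c)/ρ_m.
e = Δ ρ_m/(ρ_m − ρ_c) = 0.565 km × 3.262/0.389 = 4.74 km.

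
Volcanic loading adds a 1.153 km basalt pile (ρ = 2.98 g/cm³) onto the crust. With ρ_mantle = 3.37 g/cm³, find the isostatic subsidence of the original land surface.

Subaerial loading: s = t ρ_load / ρ_m.
s = 1.153 km × 2.98/3.37 = 1.02 km.

1.02 km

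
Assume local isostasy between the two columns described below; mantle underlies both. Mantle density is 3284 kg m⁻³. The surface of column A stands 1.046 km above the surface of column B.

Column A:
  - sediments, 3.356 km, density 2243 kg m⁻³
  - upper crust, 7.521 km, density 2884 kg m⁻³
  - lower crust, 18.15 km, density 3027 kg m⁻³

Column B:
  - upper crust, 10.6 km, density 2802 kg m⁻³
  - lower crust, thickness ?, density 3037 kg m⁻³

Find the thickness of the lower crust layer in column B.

Take the compensation level at the base of the deeper column (depth z_c below the surface of column A) and equate Σ ρ_i t_i down to z_c; mantle fills any gap and the z_c terms cancel.
Column A: 3.356×2243 + 7.521×2884 + 18.15×3027 + (z_c − 29.027)×3284
Column B: 1.046×0 + 10.6×2802 + x×3037 + (z_c − 1.046 − 10.6 − x)×3284
The z_c×3284 term appears on both sides and cancels. Collect the known terms of each column as K = Σ(ρt)_known − 3284 × (depth of known layers): K_A = 84158.122 − 3284×29.027 = −11166.546; K_B = 29701.2 − 3284×(1.046 + 10.6) = −8544.264.
Balance: K_A = K_B − x×(3284 − 3037), so x = (K_B − K_A)/(3284 − 3037) = 2622.28/247 = 10.6 km.

10.6 km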